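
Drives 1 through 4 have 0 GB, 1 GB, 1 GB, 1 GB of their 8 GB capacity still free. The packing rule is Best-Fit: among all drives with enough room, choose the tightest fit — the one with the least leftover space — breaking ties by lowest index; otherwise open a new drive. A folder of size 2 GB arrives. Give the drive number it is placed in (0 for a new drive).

0

No drive has ≥ 2 GB free, so a new drive is opened.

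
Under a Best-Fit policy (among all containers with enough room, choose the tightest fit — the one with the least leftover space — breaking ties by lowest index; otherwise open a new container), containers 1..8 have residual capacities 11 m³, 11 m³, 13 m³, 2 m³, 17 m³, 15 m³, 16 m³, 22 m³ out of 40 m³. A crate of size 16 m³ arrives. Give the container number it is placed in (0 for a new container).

Containers with room: container 5 (17 m³), container 7 (16 m³), container 8 (22 m³).
Tightest fit is container 7 with 16 m³ free.

7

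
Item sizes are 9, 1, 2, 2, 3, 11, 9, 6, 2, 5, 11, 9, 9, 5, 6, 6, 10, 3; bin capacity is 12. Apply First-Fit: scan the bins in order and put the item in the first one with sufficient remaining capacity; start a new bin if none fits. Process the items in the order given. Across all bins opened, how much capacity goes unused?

11

Put 9 in bin 1; 3 remain.
Put 1 in bin 1; 2 remain.
Put 2 in bin 1; 0 remain.
Put 2 in bin 2; 10 remain.
Put 3 in bin 2; 7 remain.
Put 11 in bin 3; 1 remain.
Put 9 in bin 4; 3 remain.
Put 6 in bin 2; 1 remain.
Put 2 in bin 4; 1 remain.
Put 5 in bin 5; 7 remain.
Put 11 in bin 6; 1 remain.
Put 9 in bin 7; 3 remain.
Put 9 in bin 8; 3 remain.
Put 5 in bin 5; 2 remain.
Put 6 in bin 9; 6 remain.
Put 6 in bin 9; 0 remain.
Put 10 in bin 10; 2 remain.
Put 3 in bin 7; 0 remain.
10 bins × 12 = 120; used 109; unused 11.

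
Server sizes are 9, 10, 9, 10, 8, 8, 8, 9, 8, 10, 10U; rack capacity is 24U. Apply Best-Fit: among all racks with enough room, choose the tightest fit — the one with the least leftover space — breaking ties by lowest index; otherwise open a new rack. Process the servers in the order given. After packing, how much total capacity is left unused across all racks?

21

9U → rack 1 (remaining 15U)
10U → rack 1 (remaining 5U)
9U → rack 2 (remaining 15U)
10U → rack 2 (remaining 5U)
8U → rack 3 (remaining 16U)
8U → rack 3 (remaining 8U)
8U → rack 3 (remaining 0U)
9U → rack 4 (remaining 15U)
8U → rack 4 (remaining 7U)
10U → rack 5 (remaining 14U)
10U → rack 5 (remaining 4U)
5 racks × 24U = 120U; used 99U; unused 21U.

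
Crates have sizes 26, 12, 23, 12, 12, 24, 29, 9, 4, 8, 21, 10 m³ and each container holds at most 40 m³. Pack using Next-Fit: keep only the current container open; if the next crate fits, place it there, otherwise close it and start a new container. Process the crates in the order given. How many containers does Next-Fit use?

6

Put 26 m³ in container 1; 14 m³ remain.
Put 12 m³ in container 1; 2 m³ remain.
Put 23 m³ in container 2; 17 m³ remain.
Put 12 m³ in container 2; 5 m³ remain.
Put 12 m³ in container 3; 28 m³ remain.
Put 24 m³ in container 3; 4 m³ remain.
Put 29 m³ in container 4; 11 m³ remain.
Put 9 m³ in container 4; 2 m³ remain.
Put 4 m³ in container 5; 36 m³ remain.
Put 8 m³ in container 5; 28 m³ remain.
Put 21 m³ in container 5; 7 m³ remain.
Put 10 m³ in container 6; 30 m³ remain.
Final containers: [26,12] [23,12] [12,24] [29,9] [4,8,21] [10].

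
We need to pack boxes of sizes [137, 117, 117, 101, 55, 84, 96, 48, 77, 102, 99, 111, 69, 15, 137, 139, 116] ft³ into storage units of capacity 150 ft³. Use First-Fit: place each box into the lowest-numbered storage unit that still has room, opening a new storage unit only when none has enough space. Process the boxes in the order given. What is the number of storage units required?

137 ft³ → storage unit 1 (remaining 13 ft³)
117 ft³ → storage unit 2 (remaining 33 ft³)
117 ft³ → storage unit 3 (remaining 33 ft³)
101 ft³ → storage unit 4 (remaining 49 ft³)
55 ft³ → storage unit 5 (remaining 95 ft³)
84 ft³ → storage unit 5 (remaining 11 ft³)
96 ft³ → storage unit 6 (remaining 54 ft³)
48 ft³ → storage unit 4 (remaining 1 ft³)
77 ft³ → storage unit 7 (remaining 73 ft³)
102 ft³ → storage unit 8 (remaining 48 ft³)
99 ft³ → storage unit 9 (remaining 51 ft³)
111 ft³ → storage unit 10 (remaining 39 ft³)
69 ft³ → storage unit 7 (remaining 4 ft³)
15 ft³ → storage unit 2 (remaining 18 ft³)
137 ft³ → storage unit 11 (remaining 13 ft³)
139 ft³ → storage unit 12 (remaining 11 ft³)
116 ft³ → storage unit 13 (remaining 34 ft³)
Final storage units: [137] [117,15] [117] [101,48] [55,84] [96] [77,69] [102] [99] [111] [137] [139] [116].

13 storage units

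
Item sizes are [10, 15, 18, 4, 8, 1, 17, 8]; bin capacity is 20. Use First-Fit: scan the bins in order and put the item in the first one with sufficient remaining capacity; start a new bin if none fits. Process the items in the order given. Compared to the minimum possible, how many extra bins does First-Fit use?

First-Fit: [10,4,1] [15] [18] [8,8] [17] → 5 bins.
Total size 81; any packing needs at least ⌈81/20⌉ = 5 bins.
So 5 is already optimal.

0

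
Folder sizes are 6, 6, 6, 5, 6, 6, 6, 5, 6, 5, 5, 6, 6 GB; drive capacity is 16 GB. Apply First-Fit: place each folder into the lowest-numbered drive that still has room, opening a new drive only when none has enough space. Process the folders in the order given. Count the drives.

6 drives

Put 6 GB in drive 1; 10 GB remain.
Put 6 GB in drive 1; 4 GB remain.
Put 6 GB in drive 2; 10 GB remain.
Put 5 GB in drive 2; 5 GB remain.
Put 6 GB in drive 3; 10 GB remain.
Put 6 GB in drive 3; 4 GB remain.
Put 6 GB in drive 4; 10 GB remain.
Put 5 GB in drive 2; 0 GB remain.
Put 6 GB in drive 4; 4 GB remain.
Put 5 GB in drive 5; 11 GB remain.
Put 5 GB in drive 5; 6 GB remain.
Put 6 GB in drive 5; 0 GB remain.
Put 6 GB in drive 6; 10 GB remain.
Final drives: [6,6] [6,5,5] [6,6] [6,6] [5,5,6] [6].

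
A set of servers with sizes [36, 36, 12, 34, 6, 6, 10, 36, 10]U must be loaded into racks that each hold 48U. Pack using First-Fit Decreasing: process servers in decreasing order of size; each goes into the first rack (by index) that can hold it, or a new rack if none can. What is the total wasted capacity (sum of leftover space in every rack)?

Sorted descending: 36, 36, 36, 34, 12, 10, 10, 6, 6.
Put 36U in rack 1; 12U remain.
Put 36U in rack 2; 12U remain.
Put 36U in rack 3; 12U remain.
Put 34U in rack 4; 14U remain.
Put 12U in rack 1; 0U remain.
Put 10U in rack 2; 2U remain.
Put 10U in rack 3; 2U remain.
Put 6U in rack 4; 8U remain.
Put 6U in rack 4; 2U remain.
4 racks × 48U = 192U; used 186U; unused 6U.

6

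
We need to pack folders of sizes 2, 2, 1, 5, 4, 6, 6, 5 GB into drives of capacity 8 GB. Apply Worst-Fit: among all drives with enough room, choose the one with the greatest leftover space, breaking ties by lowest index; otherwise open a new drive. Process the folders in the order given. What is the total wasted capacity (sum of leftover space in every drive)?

17

Put 2 GB in drive 1; 6 GB remain.
Put 2 GB in drive 1; 4 GB remain.
Put 1 GB in drive 1; 3 GB remain.
Put 5 GB in drive 2; 3 GB remain.
Put 4 GB in drive 3; 4 GB remain.
Put 6 GB in drive 4; 2 GB remain.
Put 6 GB in drive 5; 2 GB remain.
Put 5 GB in drive 6; 3 GB remain.
6 drives × 8 GB = 48 GB; used 31 GB; unused 17 GB.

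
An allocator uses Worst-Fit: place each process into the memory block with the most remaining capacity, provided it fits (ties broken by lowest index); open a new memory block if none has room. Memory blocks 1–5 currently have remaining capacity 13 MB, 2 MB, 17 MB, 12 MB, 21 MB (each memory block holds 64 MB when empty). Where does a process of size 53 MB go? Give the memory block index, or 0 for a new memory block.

0

No memory block has ≥ 53 MB free, so a new memory block is opened.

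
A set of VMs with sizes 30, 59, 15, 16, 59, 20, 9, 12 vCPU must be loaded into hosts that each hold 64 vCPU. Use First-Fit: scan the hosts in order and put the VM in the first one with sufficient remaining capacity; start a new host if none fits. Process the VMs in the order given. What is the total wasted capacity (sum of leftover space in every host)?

30 vCPU → host 1 (remaining 34 vCPU)
59 vCPU → host 2 (remaining 5 vCPU)
15 vCPU → host 1 (remaining 19 vCPU)
16 vCPU → host 1 (remaining 3 vCPU)
59 vCPU → host 3 (remaining 5 vCPU)
20 vCPU → host 4 (remaining 44 vCPU)
9 vCPU → host 4 (remaining 35 vCPU)
12 vCPU → host 4 (remaining 23 vCPU)
4 hosts × 64 vCPU = 256 vCPU; used 220 vCPU; unused 36 vCPU.

36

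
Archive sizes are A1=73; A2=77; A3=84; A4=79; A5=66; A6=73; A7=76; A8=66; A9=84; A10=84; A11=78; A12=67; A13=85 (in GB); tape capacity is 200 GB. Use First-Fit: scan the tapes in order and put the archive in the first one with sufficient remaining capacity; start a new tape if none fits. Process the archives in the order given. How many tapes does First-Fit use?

7 tapes

tape 1: place A1 (73 GB), 127 GB left
tape 1: place A2 (77 GB), 50 GB left
tape 2: place A3 (84 GB), 116 GB left
tape 2: place A4 (79 GB), 37 GB left
tape 3: place A5 (66 GB), 134 GB left
tape 3: place A6 (73 GB), 61 GB left
tape 4: place A7 (76 GB), 124 GB left
tape 4: place A8 (66 GB), 58 GB left
tape 5: place A9 (84 GB), 116 GB left
tape 5: place A10 (84 GB), 32 GB left
tape 6: place A11 (78 GB), 122 GB left
tape 6: place A12 (67 GB), 55 GB left
tape 7: place A13 (85 GB), 115 GB left
Final tapes: [73,77] [84,79] [66,73] [76,66] [84,84] [78,67] [85].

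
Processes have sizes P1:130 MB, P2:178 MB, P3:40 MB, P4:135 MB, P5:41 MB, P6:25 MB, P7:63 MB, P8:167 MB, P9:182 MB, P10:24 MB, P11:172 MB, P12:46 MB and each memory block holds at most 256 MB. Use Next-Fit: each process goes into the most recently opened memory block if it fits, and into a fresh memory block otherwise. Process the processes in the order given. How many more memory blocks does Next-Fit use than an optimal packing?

Next-Fit: [130] [178,40] [135,41,25] [63,167] [182,24] [172,46] → 6 memory blocks.
6 processes exceed 128 MB (half the capacity), and no two of those can share a memory block, so at least 6 memory blocks are needed.
So 6 is already optimal.

0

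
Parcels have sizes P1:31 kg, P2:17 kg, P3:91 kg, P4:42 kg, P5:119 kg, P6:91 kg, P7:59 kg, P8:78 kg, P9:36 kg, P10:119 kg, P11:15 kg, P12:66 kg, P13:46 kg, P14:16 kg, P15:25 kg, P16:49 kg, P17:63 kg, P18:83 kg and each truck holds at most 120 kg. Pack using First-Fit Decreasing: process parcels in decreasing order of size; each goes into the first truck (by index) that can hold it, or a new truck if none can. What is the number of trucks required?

Sorted descending: 119, 119, 91, 91, 83, 78, 66, 63, 59, 49, 46, 42, 36, 31, 25, 17, 16, 15.
truck 1: place 119 kg, 1 kg left
truck 2: place 119 kg, 1 kg left
truck 3: place 91 kg, 29 kg left
truck 4: place 91 kg, 29 kg left
truck 5: place 83 kg, 37 kg left
truck 6: place 78 kg, 42 kg left
truck 7: place 66 kg, 54 kg left
truck 8: place 63 kg, 57 kg left
truck 9: place 59 kg, 61 kg left
truck 7: place 49 kg, 5 kg left
truck 8: place 46 kg, 11 kg left
truck 6: place 42 kg, 0 kg left
truck 5: place 36 kg, 1 kg left
truck 9: place 31 kg, 30 kg left
truck 3: place 25 kg, 4 kg left
truck 4: place 17 kg, 12 kg left
truck 9: place 16 kg, 14 kg left
truck 10: place 15 kg, 105 kg left
Final trucks: [119] [119] [91,25] [91,17] [83,36] [78,42] [66,49] [63,46] [59,31,16] [15].

10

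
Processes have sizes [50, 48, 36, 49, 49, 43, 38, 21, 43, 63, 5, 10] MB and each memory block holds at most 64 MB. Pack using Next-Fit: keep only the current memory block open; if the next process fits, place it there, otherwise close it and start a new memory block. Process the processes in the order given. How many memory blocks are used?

50 MB → memory block 1 (remaining 14 MB)
48 MB → memory block 2 (remaining 16 MB)
36 MB → memory block 3 (remaining 28 MB)
49 MB → memory block 4 (remaining 15 MB)
49 MB → memory block 5 (remaining 15 MB)
43 MB → memory block 6 (remaining 21 MB)
38 MB → memory block 7 (remaining 26 MB)
21 MB → memory block 7 (remaining 5 MB)
43 MB → memory block 8 (remaining 21 MB)
63 MB → memory block 9 (remaining 1 MB)
5 MB → memory block 10 (remaining 59 MB)
10 MB → memory block 10 (remaining 49 MB)

10 memory blocks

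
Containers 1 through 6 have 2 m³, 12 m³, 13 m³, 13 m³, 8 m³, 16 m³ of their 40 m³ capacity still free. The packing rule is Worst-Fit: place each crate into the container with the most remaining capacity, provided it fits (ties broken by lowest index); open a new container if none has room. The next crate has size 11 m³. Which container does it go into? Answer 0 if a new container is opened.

Containers with room: container 2 (12 m³), container 3 (13 m³), container 4 (13 m³), container 6 (16 m³).
Most room is container 6 with 16 m³ free.

6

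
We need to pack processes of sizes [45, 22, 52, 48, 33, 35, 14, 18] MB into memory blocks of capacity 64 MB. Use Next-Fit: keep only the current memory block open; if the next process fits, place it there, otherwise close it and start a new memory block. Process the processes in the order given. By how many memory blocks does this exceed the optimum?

Next-Fit: [45] [22] [52] [48] [33] [35,14] [18] → 7 memory blocks.
Total size 267 MB; any packing needs at least ⌈267/64⌉ = 5 memory blocks.
An optimal packing achieves that bound: [52] [48,14] [45,18] [35,22] [33] → 5 memory blocks.
Excess: 7 − 5 = 2.

2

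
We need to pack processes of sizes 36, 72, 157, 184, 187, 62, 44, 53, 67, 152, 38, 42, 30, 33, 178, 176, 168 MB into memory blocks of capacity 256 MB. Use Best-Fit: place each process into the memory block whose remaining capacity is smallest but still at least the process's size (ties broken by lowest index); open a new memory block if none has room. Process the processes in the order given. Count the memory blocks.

8

memory block 1: place 36 MB, 220 MB left
memory block 1: place 72 MB, 148 MB left
memory block 2: place 157 MB, 99 MB left
memory block 3: place 184 MB, 72 MB left
memory block 4: place 187 MB, 69 MB left
memory block 4: place 62 MB, 7 MB left
memory block 3: place 44 MB, 28 MB left
memory block 2: place 53 MB, 46 MB left
memory block 1: place 67 MB, 81 MB left
memory block 5: place 152 MB, 104 MB left
memory block 2: place 38 MB, 8 MB left
memory block 1: place 42 MB, 39 MB left
memory block 1: place 30 MB, 9 MB left
memory block 5: place 33 MB, 71 MB left
memory block 6: place 178 MB, 78 MB left
memory block 7: place 176 MB, 80 MB left
memory block 8: place 168 MB, 88 MB left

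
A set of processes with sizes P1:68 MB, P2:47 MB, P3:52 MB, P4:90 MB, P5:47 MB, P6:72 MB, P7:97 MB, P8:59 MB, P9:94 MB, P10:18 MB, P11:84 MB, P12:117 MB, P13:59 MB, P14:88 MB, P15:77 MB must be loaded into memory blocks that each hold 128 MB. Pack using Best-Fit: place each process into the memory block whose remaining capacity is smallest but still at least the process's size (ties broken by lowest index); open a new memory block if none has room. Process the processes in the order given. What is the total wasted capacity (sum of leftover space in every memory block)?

Put P1 (68 MB) in memory block 1; 60 MB remain.
Put P2 (47 MB) in memory block 1; 13 MB remain.
Put P3 (52 MB) in memory block 2; 76 MB remain.
Put P4 (90 MB) in memory block 3; 38 MB remain.
Put P5 (47 MB) in memory block 2; 29 MB remain.
Put P6 (72 MB) in memory block 4; 56 MB remain.
Put P7 (97 MB) in memory block 5; 31 MB remain.
Put P8 (59 MB) in memory block 6; 69 MB remain.
Put P9 (94 MB) in memory block 7; 34 MB remain.
Put P10 (18 MB) in memory block 2; 11 MB remain.
Put P11 (84 MB) in memory block 8; 44 MB remain.
Put P12 (117 MB) in memory block 9; 11 MB remain.
Put P13 (59 MB) in memory block 6; 10 MB remain.
Put P14 (88 MB) in memory block 10; 40 MB remain.
Put P15 (77 MB) in memory block 11; 51 MB remain.
11 memory blocks × 128 MB = 1408 MB; used 1069 MB; unused 339 MB.

339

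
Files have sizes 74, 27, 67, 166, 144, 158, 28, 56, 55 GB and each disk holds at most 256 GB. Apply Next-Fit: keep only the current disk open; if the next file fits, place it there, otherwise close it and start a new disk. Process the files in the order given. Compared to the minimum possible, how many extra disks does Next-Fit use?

1

Next-Fit: [74,27,67] [166] [144] [158,28,56] [55] → 5 disks.
Total size 775 GB; any packing needs at least ⌈775/256⌉ = 4 disks.
An optimal packing achieves that bound: [166,74] [158,67,28] [144,56,55] [27] → 4 disks.
Excess: 5 − 4 = 1.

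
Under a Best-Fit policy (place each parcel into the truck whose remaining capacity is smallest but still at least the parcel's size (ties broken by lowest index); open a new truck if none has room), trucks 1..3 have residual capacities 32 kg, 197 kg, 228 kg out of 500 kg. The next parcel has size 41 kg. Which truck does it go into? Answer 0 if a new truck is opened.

2

Trucks with room: truck 2 (197 kg), truck 3 (228 kg).
Tightest fit is truck 2 with 197 kg free.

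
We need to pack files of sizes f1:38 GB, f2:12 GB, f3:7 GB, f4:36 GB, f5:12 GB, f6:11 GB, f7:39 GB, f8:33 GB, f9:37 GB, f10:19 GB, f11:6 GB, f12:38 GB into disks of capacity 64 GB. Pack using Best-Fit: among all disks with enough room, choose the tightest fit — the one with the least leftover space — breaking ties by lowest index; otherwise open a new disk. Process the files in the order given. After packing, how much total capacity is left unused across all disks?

96

disk 1: place f1 (38 GB), 26 GB left
disk 1: place f2 (12 GB), 14 GB left
disk 1: place f3 (7 GB), 7 GB left
disk 2: place f4 (36 GB), 28 GB left
disk 2: place f5 (12 GB), 16 GB left
disk 2: place f6 (11 GB), 5 GB left
disk 3: place f7 (39 GB), 25 GB left
disk 4: place f8 (33 GB), 31 GB left
disk 5: place f9 (37 GB), 27 GB left
disk 3: place f10 (19 GB), 6 GB left
disk 3: place f11 (6 GB), 0 GB left
disk 6: place f12 (38 GB), 26 GB left
6 disks × 64 GB = 384 GB; used 288 GB; unused 96 GB.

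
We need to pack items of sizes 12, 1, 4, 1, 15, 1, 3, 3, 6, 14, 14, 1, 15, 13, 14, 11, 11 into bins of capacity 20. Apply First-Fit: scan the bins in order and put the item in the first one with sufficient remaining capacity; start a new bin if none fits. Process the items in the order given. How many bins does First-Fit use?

9

bin 1: place 12, 8 left
bin 1: place 1, 7 left
bin 1: place 4, 3 left
bin 1: place 1, 2 left
bin 2: place 15, 5 left
bin 1: place 1, 1 left
bin 2: place 3, 2 left
bin 3: place 3, 17 left
bin 3: place 6, 11 left
bin 4: place 14, 6 left
bin 5: place 14, 6 left
bin 1: place 1, 0 left
bin 6: place 15, 5 left
bin 7: place 13, 7 left
bin 8: place 14, 6 left
bin 3: place 11, 0 left
bin 9: place 11, 9 left
Final bins: [12,1,4,1,1,1] [15,3] [3,6,11] [14] [14] [15] [13] [14] [11].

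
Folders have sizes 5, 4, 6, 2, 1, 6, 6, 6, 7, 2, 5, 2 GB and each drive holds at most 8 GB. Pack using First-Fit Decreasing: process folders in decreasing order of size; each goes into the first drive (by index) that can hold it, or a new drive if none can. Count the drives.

Sorted descending: 7, 6, 6, 6, 6, 5, 5, 4, 2, 2, 2, 1.
drive 1: place 7 GB, 1 GB left
drive 2: place 6 GB, 2 GB left
drive 3: place 6 GB, 2 GB left
drive 4: place 6 GB, 2 GB left
drive 5: place 6 GB, 2 GB left
drive 6: place 5 GB, 3 GB left
drive 7: place 5 GB, 3 GB left
drive 8: place 4 GB, 4 GB left
drive 2: place 2 GB, 0 GB left
drive 3: place 2 GB, 0 GB left
drive 4: place 2 GB, 0 GB left
drive 1: place 1 GB, 0 GB left

8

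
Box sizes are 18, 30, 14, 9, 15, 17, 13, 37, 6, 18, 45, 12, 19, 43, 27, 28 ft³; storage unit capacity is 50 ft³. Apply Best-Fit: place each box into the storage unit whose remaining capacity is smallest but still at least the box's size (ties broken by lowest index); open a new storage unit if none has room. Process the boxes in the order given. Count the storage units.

storage unit 1: place 18 ft³, 32 ft³ left
storage unit 1: place 30 ft³, 2 ft³ left
storage unit 2: place 14 ft³, 36 ft³ left
storage unit 2: place 9 ft³, 27 ft³ left
storage unit 2: place 15 ft³, 12 ft³ left
storage unit 3: place 17 ft³, 33 ft³ left
storage unit 3: place 13 ft³, 20 ft³ left
storage unit 4: place 37 ft³, 13 ft³ left
storage unit 2: place 6 ft³, 6 ft³ left
storage unit 3: place 18 ft³, 2 ft³ left
storage unit 5: place 45 ft³, 5 ft³ left
storage unit 4: place 12 ft³, 1 ft³ left
storage unit 6: place 19 ft³, 31 ft³ left
storage unit 7: place 43 ft³, 7 ft³ left
storage unit 6: place 27 ft³, 4 ft³ left
storage unit 8: place 28 ft³, 22 ft³ left
Final storage units: [18,30] [14,9,15,6] [17,13,18] [37,12] [45] [19,27] [43] [28].

8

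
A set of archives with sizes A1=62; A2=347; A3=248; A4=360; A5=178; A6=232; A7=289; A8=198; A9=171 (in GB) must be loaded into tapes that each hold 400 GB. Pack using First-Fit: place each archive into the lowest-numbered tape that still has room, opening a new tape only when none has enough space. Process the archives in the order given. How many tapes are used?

7

A1 (62 GB) → tape 1 (remaining 338 GB)
A2 (347 GB) → tape 2 (remaining 53 GB)
A3 (248 GB) → tape 1 (remaining 90 GB)
A4 (360 GB) → tape 3 (remaining 40 GB)
A5 (178 GB) → tape 4 (remaining 222 GB)
A6 (232 GB) → tape 5 (remaining 168 GB)
A7 (289 GB) → tape 6 (remaining 111 GB)
A8 (198 GB) → tape 4 (remaining 24 GB)
A9 (171 GB) → tape 7 (remaining 229 GB)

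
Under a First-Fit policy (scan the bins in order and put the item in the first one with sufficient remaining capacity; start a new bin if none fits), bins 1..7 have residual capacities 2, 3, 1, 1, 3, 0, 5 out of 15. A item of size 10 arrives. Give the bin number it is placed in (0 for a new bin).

0

No bin has ≥ 10 free, so a new bin is opened.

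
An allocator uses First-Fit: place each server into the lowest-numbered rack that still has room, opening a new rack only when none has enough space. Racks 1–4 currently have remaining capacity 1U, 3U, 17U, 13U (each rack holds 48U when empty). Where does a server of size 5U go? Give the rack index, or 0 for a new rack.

Racks with room: rack 3 (17U), rack 4 (13U).
The first with room is rack 3.

3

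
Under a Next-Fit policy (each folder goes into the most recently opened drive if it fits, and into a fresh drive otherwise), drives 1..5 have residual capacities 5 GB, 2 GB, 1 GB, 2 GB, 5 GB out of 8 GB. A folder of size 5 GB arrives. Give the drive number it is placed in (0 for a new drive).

Next-Fit only looks at drive 5, which has 5 GB free.
5 GB fits there.

5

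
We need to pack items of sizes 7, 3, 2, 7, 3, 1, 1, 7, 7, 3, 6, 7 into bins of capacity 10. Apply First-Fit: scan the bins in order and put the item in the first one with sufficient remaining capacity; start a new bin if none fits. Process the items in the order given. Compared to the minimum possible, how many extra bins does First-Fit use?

First-Fit: [7,3] [2,7,1] [3,1,3] [7] [7] [6] [7] → 7 bins.
Total size 54; any packing needs at least ⌈54/10⌉ = 6 bins.
An optimal packing achieves that bound: [7,3] [7,3] [7,3] [7,2,1] [7,1] [6] → 6 bins.
Excess: 7 − 6 = 1.

1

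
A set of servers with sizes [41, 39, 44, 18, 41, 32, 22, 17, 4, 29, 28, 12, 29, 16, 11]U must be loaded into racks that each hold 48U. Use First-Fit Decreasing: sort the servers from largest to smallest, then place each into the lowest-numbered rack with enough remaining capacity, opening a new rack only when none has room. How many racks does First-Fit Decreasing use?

9

Sorted descending: 44, 41, 41, 39, 32, 29, 29, 28, 22, 18, 17, 16, 12, 11, 4.
rack 1: place 44U, 4U left
rack 2: place 41U, 7U left
rack 3: place 41U, 7U left
rack 4: place 39U, 9U left
rack 5: place 32U, 16U left
rack 6: place 29U, 19U left
rack 7: place 29U, 19U left
rack 8: place 28U, 20U left
rack 9: place 22U, 26U left
rack 6: place 18U, 1U left
rack 7: place 17U, 2U left
rack 5: place 16U, 0U left
rack 8: place 12U, 8U left
rack 9: place 11U, 15U left
rack 1: place 4U, 0U left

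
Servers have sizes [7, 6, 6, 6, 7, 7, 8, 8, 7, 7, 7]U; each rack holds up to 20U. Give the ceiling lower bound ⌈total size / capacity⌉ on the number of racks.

4

Total size = 7 + 6 + 6 + 6 + 7 + 7 + 8 + 8 + 7 + 7 + 7 = 76U.
⌈76 / 20⌉ = 4.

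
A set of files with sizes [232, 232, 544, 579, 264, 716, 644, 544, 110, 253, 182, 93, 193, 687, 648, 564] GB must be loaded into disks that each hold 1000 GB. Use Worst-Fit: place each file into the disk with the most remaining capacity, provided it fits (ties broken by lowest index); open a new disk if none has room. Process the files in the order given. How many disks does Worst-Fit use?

Put 232 GB in disk 1; 768 GB remain.
Put 232 GB in disk 1; 536 GB remain.
Put 544 GB in disk 2; 456 GB remain.
Put 579 GB in disk 3; 421 GB remain.
Put 264 GB in disk 1; 272 GB remain.
Put 716 GB in disk 4; 284 GB remain.
Put 644 GB in disk 5; 356 GB remain.
Put 544 GB in disk 6; 456 GB remain.
Put 110 GB in disk 2; 346 GB remain.
Put 253 GB in disk 6; 203 GB remain.
Put 182 GB in disk 3; 239 GB remain.
Put 93 GB in disk 5; 263 GB remain.
Put 193 GB in disk 2; 153 GB remain.
Put 687 GB in disk 7; 313 GB remain.
Put 648 GB in disk 8; 352 GB remain.
Put 564 GB in disk 9; 436 GB remain.

9 disks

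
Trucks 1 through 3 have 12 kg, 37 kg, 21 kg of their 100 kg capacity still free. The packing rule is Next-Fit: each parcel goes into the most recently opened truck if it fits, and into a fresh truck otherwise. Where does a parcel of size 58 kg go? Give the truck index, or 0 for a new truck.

Next-Fit only looks at truck 3, which has 21 kg free.
58 kg does not fit, so a new truck is opened.

0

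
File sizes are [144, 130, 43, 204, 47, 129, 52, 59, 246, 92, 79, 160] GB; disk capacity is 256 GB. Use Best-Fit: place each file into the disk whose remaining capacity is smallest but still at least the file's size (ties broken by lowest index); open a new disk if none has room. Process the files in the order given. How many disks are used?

144 GB → disk 1 (remaining 112 GB)
130 GB → disk 2 (remaining 126 GB)
43 GB → disk 1 (remaining 69 GB)
204 GB → disk 3 (remaining 52 GB)
47 GB → disk 3 (remaining 5 GB)
129 GB → disk 4 (remaining 127 GB)
52 GB → disk 1 (remaining 17 GB)
59 GB → disk 2 (remaining 67 GB)
246 GB → disk 5 (remaining 10 GB)
92 GB → disk 4 (remaining 35 GB)
79 GB → disk 6 (remaining 177 GB)
160 GB → disk 6 (remaining 17 GB)
Final disks: [144,43,52] [130,59] [204,47] [129,92] [246] [79,160].

6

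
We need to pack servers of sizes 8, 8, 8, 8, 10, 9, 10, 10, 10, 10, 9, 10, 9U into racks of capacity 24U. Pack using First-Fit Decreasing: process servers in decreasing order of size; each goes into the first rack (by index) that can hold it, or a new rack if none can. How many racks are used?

6 racks

Sorted descending: 10, 10, 10, 10, 10, 10, 9, 9, 9, 8, 8, 8, 8.
Put 10U in rack 1; 14U remain.
Put 10U in rack 1; 4U remain.
Put 10U in rack 2; 14U remain.
Put 10U in rack 2; 4U remain.
Put 10U in rack 3; 14U remain.
Put 10U in rack 3; 4U remain.
Put 9U in rack 4; 15U remain.
Put 9U in rack 4; 6U remain.
Put 9U in rack 5; 15U remain.
Put 8U in rack 5; 7U remain.
Put 8U in rack 6; 16U remain.
Put 8U in rack 6; 8U remain.
Put 8U in rack 6; 0U remain.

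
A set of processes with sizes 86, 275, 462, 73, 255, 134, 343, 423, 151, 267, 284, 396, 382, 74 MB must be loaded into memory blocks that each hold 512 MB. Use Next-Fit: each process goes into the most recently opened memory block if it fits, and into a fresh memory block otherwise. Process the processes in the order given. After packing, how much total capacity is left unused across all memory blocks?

1003

memory block 1: place 86 MB, 426 MB left
memory block 1: place 275 MB, 151 MB left
memory block 2: place 462 MB, 50 MB left
memory block 3: place 73 MB, 439 MB left
memory block 3: place 255 MB, 184 MB left
memory block 3: place 134 MB, 50 MB left
memory block 4: place 343 MB, 169 MB left
memory block 5: place 423 MB, 89 MB left
memory block 6: place 151 MB, 361 MB left
memory block 6: place 267 MB, 94 MB left
memory block 7: place 284 MB, 228 MB left
memory block 8: place 396 MB, 116 MB left
memory block 9: place 382 MB, 130 MB left
memory block 9: place 74 MB, 56 MB left
9 memory blocks × 512 MB = 4608 MB; used 3605 MB; unused 1003 MB.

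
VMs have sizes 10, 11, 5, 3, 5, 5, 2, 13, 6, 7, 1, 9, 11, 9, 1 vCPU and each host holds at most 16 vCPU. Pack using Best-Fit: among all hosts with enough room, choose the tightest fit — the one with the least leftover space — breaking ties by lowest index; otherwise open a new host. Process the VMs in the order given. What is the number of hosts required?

10 vCPU → host 1 (remaining 6 vCPU)
11 vCPU → host 2 (remaining 5 vCPU)
5 vCPU → host 2 (remaining 0 vCPU)
3 vCPU → host 1 (remaining 3 vCPU)
5 vCPU → host 3 (remaining 11 vCPU)
5 vCPU → host 3 (remaining 6 vCPU)
2 vCPU → host 1 (remaining 1 vCPU)
13 vCPU → host 4 (remaining 3 vCPU)
6 vCPU → host 3 (remaining 0 vCPU)
7 vCPU → host 5 (remaining 9 vCPU)
1 vCPU → host 1 (remaining 0 vCPU)
9 vCPU → host 5 (remaining 0 vCPU)
11 vCPU → host 6 (remaining 5 vCPU)
9 vCPU → host 7 (remaining 7 vCPU)
1 vCPU → host 4 (remaining 2 vCPU)
Final hosts: [10,3,2,1] [11,5] [5,5,6] [13,1] [7,9] [11] [9].

7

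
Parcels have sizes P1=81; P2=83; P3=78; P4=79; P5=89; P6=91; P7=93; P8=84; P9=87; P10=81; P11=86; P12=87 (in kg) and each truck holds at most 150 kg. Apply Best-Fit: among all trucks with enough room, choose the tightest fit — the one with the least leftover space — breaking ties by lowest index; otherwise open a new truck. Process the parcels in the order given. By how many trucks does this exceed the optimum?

0

Best-Fit: [81] [83] [78] [79] [89] [91] [93] [84] [87] [81] [86] [87] → 12 trucks.
12 parcels exceed 75 kg (half the capacity), and no two of those can share a truck, so at least 12 trucks are needed.
So 12 is already optimal.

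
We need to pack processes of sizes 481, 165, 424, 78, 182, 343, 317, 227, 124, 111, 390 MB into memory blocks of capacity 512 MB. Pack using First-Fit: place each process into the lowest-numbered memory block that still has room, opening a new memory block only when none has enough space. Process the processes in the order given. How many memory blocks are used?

481 MB → memory block 1 (remaining 31 MB)
165 MB → memory block 2 (remaining 347 MB)
424 MB → memory block 3 (remaining 88 MB)
78 MB → memory block 2 (remaining 269 MB)
182 MB → memory block 2 (remaining 87 MB)
343 MB → memory block 4 (remaining 169 MB)
317 MB → memory block 5 (remaining 195 MB)
227 MB → memory block 6 (remaining 285 MB)
124 MB → memory block 4 (remaining 45 MB)
111 MB → memory block 5 (remaining 84 MB)
390 MB → memory block 7 (remaining 122 MB)

7 memory blocks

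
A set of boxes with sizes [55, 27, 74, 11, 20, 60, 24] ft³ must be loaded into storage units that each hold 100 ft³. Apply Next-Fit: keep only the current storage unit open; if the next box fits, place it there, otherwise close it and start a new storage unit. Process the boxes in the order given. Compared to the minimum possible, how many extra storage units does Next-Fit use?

1

Next-Fit: [55,27] [74,11] [20,60] [24] → 4 storage units.
Total size 271 ft³; any packing needs at least ⌈271/100⌉ = 3 storage units.
An optimal packing achieves that bound: [74,24] [60,27,11] [55,20] → 3 storage units.
Excess: 4 − 3 = 1.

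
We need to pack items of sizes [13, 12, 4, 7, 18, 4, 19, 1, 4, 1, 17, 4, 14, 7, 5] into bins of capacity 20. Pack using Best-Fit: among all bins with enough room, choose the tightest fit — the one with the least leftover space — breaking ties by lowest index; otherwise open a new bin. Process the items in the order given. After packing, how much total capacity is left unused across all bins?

13 → bin 1 (remaining 7)
12 → bin 2 (remaining 8)
4 → bin 1 (remaining 3)
7 → bin 2 (remaining 1)
18 → bin 3 (remaining 2)
4 → bin 4 (remaining 16)
19 → bin 5 (remaining 1)
1 → bin 2 (remaining 0)
4 → bin 4 (remaining 12)
1 → bin 5 (remaining 0)
17 → bin 6 (remaining 3)
4 → bin 4 (remaining 8)
14 → bin 7 (remaining 6)
7 → bin 4 (remaining 1)
5 → bin 7 (remaining 1)
7 bins × 20 = 140; used 130; unused 10.

10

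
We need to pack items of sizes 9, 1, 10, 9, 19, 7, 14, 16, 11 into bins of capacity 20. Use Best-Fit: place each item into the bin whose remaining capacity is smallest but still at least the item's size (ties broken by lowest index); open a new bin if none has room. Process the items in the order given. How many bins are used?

6

bin 1: place 9, 11 left
bin 1: place 1, 10 left
bin 1: place 10, 0 left
bin 2: place 9, 11 left
bin 3: place 19, 1 left
bin 2: place 7, 4 left
bin 4: place 14, 6 left
bin 5: place 16, 4 left
bin 6: place 11, 9 left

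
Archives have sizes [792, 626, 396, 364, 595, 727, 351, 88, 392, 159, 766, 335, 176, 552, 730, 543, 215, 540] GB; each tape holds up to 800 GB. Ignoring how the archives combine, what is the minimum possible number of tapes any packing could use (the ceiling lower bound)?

Total size = 792 + 626 + 396 + 364 + 595 + 727 + 351 + 88 + 392 + 159 + 766 + 335 + 176 + 552 + 730 + 543 + 215 + 540 = 8347 GB.
⌈8347 / 800⌉ = 11.

11 tapes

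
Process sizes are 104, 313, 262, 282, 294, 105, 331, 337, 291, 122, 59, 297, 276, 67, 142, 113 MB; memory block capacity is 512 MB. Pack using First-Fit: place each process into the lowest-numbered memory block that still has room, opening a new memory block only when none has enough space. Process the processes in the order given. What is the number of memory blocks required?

9

Put 104 MB in memory block 1; 408 MB remain.
Put 313 MB in memory block 1; 95 MB remain.
Put 262 MB in memory block 2; 250 MB remain.
Put 282 MB in memory block 3; 230 MB remain.
Put 294 MB in memory block 4; 218 MB remain.
Put 105 MB in memory block 2; 145 MB remain.
Put 331 MB in memory block 5; 181 MB remain.
Put 337 MB in memory block 6; 175 MB remain.
Put 291 MB in memory block 7; 221 MB remain.
Put 122 MB in memory block 2; 23 MB remain.
Put 59 MB in memory block 1; 36 MB remain.
Put 297 MB in memory block 8; 215 MB remain.
Put 276 MB in memory block 9; 236 MB remain.
Put 67 MB in memory block 3; 163 MB remain.
Put 142 MB in memory block 3; 21 MB remain.
Put 113 MB in memory block 4; 105 MB remain.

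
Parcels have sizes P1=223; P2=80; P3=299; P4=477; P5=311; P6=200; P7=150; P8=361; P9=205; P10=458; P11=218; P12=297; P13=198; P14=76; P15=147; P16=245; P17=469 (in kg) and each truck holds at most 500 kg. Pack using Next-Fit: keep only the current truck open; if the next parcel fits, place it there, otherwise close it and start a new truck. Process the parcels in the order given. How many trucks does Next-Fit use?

12

P1 (223 kg) → truck 1 (remaining 277 kg)
P2 (80 kg) → truck 1 (remaining 197 kg)
P3 (299 kg) → truck 2 (remaining 201 kg)
P4 (477 kg) → truck 3 (remaining 23 kg)
P5 (311 kg) → truck 4 (remaining 189 kg)
P6 (200 kg) → truck 5 (remaining 300 kg)
P7 (150 kg) → truck 5 (remaining 150 kg)
P8 (361 kg) → truck 6 (remaining 139 kg)
P9 (205 kg) → truck 7 (remaining 295 kg)
P10 (458 kg) → truck 8 (remaining 42 kg)
P11 (218 kg) → truck 9 (remaining 282 kg)
P12 (297 kg) → truck 10 (remaining 203 kg)
P13 (198 kg) → truck 10 (remaining 5 kg)
P14 (76 kg) → truck 11 (remaining 424 kg)
P15 (147 kg) → truck 11 (remaining 277 kg)
P16 (245 kg) → truck 11 (remaining 32 kg)
P17 (469 kg) → truck 12 (remaining 31 kg)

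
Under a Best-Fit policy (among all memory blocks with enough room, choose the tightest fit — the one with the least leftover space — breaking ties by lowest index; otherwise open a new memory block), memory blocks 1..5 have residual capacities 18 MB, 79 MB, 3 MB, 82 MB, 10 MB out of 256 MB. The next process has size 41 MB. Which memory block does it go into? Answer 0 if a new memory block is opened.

Memory blocks with room: memory block 2 (79 MB), memory block 4 (82 MB).
Tightest fit is memory block 2 with 79 MB free.

2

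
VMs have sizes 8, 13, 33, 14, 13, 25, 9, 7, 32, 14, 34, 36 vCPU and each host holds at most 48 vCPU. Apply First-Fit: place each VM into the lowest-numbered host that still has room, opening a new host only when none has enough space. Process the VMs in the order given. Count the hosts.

8 vCPU → host 1 (remaining 40 vCPU)
13 vCPU → host 1 (remaining 27 vCPU)
33 vCPU → host 2 (remaining 15 vCPU)
14 vCPU → host 1 (remaining 13 vCPU)
13 vCPU → host 1 (remaining 0 vCPU)
25 vCPU → host 3 (remaining 23 vCPU)
9 vCPU → host 2 (remaining 6 vCPU)
7 vCPU → host 3 (remaining 16 vCPU)
32 vCPU → host 4 (remaining 16 vCPU)
14 vCPU → host 3 (remaining 2 vCPU)
34 vCPU → host 5 (remaining 14 vCPU)
36 vCPU → host 6 (remaining 12 vCPU)
Final hosts: [8,13,14,13] [33,9] [25,7,14] [32] [34] [36].

6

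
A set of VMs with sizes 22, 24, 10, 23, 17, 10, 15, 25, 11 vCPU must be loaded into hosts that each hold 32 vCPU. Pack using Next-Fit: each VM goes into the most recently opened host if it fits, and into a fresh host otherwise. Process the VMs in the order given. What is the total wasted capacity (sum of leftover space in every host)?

22 vCPU → host 1 (remaining 10 vCPU)
24 vCPU → host 2 (remaining 8 vCPU)
10 vCPU → host 3 (remaining 22 vCPU)
23 vCPU → host 4 (remaining 9 vCPU)
17 vCPU → host 5 (remaining 15 vCPU)
10 vCPU → host 5 (remaining 5 vCPU)
15 vCPU → host 6 (remaining 17 vCPU)
25 vCPU → host 7 (remaining 7 vCPU)
11 vCPU → host 8 (remaining 21 vCPU)
8 hosts × 32 vCPU = 256 vCPU; used 157 vCPU; unused 99 vCPU.

99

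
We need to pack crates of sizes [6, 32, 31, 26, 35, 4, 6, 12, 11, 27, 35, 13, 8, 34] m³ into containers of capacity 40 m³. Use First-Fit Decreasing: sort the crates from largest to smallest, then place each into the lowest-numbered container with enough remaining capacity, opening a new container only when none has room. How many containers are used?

Sorted descending: 35, 35, 34, 32, 31, 27, 26, 13, 12, 11, 8, 6, 6, 4.
Put 35 m³ in container 1; 5 m³ remain.
Put 35 m³ in container 2; 5 m³ remain.
Put 34 m³ in container 3; 6 m³ remain.
Put 32 m³ in container 4; 8 m³ remain.
Put 31 m³ in container 5; 9 m³ remain.
Put 27 m³ in container 6; 13 m³ remain.
Put 26 m³ in container 7; 14 m³ remain.
Put 13 m³ in container 6; 0 m³ remain.
Put 12 m³ in container 7; 2 m³ remain.
Put 11 m³ in container 8; 29 m³ remain.
Put 8 m³ in container 4; 0 m³ remain.
Put 6 m³ in container 3; 0 m³ remain.
Put 6 m³ in container 5; 3 m³ remain.
Put 4 m³ in container 1; 1 m³ remain.
Final containers: [35,4] [35] [34,6] [32,8] [31,6] [27,13] [26,12] [11].

8 containers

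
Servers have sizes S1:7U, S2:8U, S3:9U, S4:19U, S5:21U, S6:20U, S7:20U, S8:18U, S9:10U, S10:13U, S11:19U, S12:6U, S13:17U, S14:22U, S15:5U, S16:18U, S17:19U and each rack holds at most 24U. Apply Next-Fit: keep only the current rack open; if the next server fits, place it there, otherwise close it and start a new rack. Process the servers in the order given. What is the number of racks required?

12

Put S1 (7U) in rack 1; 17U remain.
Put S2 (8U) in rack 1; 9U remain.
Put S3 (9U) in rack 1; 0U remain.
Put S4 (19U) in rack 2; 5U remain.
Put S5 (21U) in rack 3; 3U remain.
Put S6 (20U) in rack 4; 4U remain.
Put S7 (20U) in rack 5; 4U remain.
Put S8 (18U) in rack 6; 6U remain.
Put S9 (10U) in rack 7; 14U remain.
Put S10 (13U) in rack 7; 1U remain.
Put S11 (19U) in rack 8; 5U remain.
Put S12 (6U) in rack 9; 18U remain.
Put S13 (17U) in rack 9; 1U remain.
Put S14 (22U) in rack 10; 2U remain.
Put S15 (5U) in rack 11; 19U remain.
Put S16 (18U) in rack 11; 1U remain.
Put S17 (19U) in rack 12; 5U remain.
Final racks: [7,8,9] [19] [21] [20] [20] [18] [10,13] [19] [6,17] [22] [5,18] [19].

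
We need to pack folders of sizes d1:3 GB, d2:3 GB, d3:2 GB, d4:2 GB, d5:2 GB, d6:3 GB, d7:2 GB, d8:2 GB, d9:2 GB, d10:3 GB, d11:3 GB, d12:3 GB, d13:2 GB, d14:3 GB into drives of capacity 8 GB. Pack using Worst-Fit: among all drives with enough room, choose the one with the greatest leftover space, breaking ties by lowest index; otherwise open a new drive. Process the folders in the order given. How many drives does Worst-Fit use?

5

drive 1: place d1 (3 GB), 5 GB left
drive 1: place d2 (3 GB), 2 GB left
drive 1: place d3 (2 GB), 0 GB left
drive 2: place d4 (2 GB), 6 GB left
drive 2: place d5 (2 GB), 4 GB left
drive 2: place d6 (3 GB), 1 GB left
drive 3: place d7 (2 GB), 6 GB left
drive 3: place d8 (2 GB), 4 GB left
drive 3: place d9 (2 GB), 2 GB left
drive 4: place d10 (3 GB), 5 GB left
drive 4: place d11 (3 GB), 2 GB left
drive 5: place d12 (3 GB), 5 GB left
drive 5: place d13 (2 GB), 3 GB left
drive 5: place d14 (3 GB), 0 GB left
Final drives: [3,3,2] [2,2,3] [2,2,2] [3,3] [3,2,3].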